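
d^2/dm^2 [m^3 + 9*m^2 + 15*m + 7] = 6*m + 18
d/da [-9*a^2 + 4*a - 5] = 4 - 18*a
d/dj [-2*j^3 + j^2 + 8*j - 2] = -6*j^2 + 2*j + 8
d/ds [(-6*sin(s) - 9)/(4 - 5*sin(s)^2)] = 6*(-15*sin(s) + 5*cos(s)^2 - 9)*cos(s)/(5*sin(s)^2 - 4)^2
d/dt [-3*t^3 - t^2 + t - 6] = -9*t^2 - 2*t + 1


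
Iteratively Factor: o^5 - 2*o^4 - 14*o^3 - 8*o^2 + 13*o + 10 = (o - 1)*(o^4 - o^3 - 15*o^2 - 23*o - 10) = (o - 1)*(o + 2)*(o^3 - 3*o^2 - 9*o - 5) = (o - 1)*(o + 1)*(o + 2)*(o^2 - 4*o - 5) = (o - 5)*(o - 1)*(o + 1)*(o + 2)*(o + 1)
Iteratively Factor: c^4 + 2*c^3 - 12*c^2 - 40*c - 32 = (c + 2)*(c^3 - 12*c - 16) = (c + 2)^2*(c^2 - 2*c - 8) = (c + 2)^3*(c - 4)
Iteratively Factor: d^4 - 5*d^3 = (d)*(d^3 - 5*d^2) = d^2*(d^2 - 5*d) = d^2*(d - 5)*(d)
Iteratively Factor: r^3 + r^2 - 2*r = (r + 2)*(r^2 - r) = r*(r + 2)*(r - 1)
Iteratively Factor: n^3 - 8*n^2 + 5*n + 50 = (n - 5)*(n^2 - 3*n - 10) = (n - 5)^2*(n + 2)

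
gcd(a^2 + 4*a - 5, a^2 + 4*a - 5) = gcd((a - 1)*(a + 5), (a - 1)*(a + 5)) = a^2 + 4*a - 5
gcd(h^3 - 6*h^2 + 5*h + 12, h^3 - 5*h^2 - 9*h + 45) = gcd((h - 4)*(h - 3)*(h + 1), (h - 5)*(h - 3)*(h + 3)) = h - 3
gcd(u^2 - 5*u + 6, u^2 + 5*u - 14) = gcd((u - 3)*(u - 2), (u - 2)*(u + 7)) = u - 2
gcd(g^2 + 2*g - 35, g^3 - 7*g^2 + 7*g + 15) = g - 5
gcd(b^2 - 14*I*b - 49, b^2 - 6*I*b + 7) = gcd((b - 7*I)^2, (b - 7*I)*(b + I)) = b - 7*I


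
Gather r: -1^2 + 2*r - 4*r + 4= 3 - 2*r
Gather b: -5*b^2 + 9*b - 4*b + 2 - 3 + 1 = -5*b^2 + 5*b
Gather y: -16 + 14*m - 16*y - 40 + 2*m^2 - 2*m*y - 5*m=2*m^2 + 9*m + y*(-2*m - 16) - 56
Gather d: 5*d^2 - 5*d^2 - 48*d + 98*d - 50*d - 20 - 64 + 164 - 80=0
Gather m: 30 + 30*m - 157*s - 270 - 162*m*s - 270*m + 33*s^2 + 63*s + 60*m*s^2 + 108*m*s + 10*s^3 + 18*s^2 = m*(60*s^2 - 54*s - 240) + 10*s^3 + 51*s^2 - 94*s - 240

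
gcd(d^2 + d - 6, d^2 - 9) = d + 3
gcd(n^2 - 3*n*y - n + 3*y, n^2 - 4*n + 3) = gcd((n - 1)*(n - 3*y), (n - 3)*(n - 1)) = n - 1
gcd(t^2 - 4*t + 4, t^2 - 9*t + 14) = t - 2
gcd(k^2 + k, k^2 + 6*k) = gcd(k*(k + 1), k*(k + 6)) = k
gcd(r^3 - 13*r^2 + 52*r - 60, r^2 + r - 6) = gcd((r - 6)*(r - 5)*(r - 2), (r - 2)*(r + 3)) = r - 2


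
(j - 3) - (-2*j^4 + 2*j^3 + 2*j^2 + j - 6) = 2*j^4 - 2*j^3 - 2*j^2 + 3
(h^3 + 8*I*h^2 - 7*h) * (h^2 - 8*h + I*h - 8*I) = h^5 - 8*h^4 + 9*I*h^4 - 15*h^3 - 72*I*h^3 + 120*h^2 - 7*I*h^2 + 56*I*h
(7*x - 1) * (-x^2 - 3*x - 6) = -7*x^3 - 20*x^2 - 39*x + 6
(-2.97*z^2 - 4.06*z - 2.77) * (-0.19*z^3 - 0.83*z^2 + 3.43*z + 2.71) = 0.5643*z^5 + 3.2365*z^4 - 6.291*z^3 - 19.6754*z^2 - 20.5037*z - 7.5067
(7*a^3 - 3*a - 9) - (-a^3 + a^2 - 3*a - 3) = 8*a^3 - a^2 - 6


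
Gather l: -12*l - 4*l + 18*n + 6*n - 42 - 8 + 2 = -16*l + 24*n - 48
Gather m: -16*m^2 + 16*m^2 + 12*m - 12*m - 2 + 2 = 0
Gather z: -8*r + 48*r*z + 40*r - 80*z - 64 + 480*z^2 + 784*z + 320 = 32*r + 480*z^2 + z*(48*r + 704) + 256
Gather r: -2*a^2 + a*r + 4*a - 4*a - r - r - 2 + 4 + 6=-2*a^2 + r*(a - 2) + 8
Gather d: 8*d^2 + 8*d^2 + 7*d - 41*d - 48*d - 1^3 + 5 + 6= 16*d^2 - 82*d + 10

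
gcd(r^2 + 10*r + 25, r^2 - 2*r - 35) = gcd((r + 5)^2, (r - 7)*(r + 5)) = r + 5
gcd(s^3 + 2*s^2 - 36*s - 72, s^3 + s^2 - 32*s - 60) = s^2 - 4*s - 12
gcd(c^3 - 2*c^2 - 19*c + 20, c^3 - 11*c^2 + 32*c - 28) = 1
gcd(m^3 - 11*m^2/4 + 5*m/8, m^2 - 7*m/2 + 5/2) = m - 5/2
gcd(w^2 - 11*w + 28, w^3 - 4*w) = 1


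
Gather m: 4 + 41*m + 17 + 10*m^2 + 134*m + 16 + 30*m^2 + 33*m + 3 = 40*m^2 + 208*m + 40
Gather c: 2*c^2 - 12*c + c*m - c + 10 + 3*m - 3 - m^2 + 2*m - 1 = 2*c^2 + c*(m - 13) - m^2 + 5*m + 6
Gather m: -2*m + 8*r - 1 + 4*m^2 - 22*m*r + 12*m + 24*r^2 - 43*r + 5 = 4*m^2 + m*(10 - 22*r) + 24*r^2 - 35*r + 4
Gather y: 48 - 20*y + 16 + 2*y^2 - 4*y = 2*y^2 - 24*y + 64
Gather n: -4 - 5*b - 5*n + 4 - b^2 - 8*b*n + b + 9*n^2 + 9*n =-b^2 - 4*b + 9*n^2 + n*(4 - 8*b)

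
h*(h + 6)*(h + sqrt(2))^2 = h^4 + 2*sqrt(2)*h^3 + 6*h^3 + 2*h^2 + 12*sqrt(2)*h^2 + 12*h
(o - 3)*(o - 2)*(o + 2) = o^3 - 3*o^2 - 4*o + 12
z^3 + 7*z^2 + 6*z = z*(z + 1)*(z + 6)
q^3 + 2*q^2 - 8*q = q*(q - 2)*(q + 4)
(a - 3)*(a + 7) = a^2 + 4*a - 21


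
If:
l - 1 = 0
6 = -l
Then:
No Solution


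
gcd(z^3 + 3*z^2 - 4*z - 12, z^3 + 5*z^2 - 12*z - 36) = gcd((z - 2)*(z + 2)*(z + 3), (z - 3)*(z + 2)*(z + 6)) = z + 2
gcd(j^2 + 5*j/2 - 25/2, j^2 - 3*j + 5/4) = j - 5/2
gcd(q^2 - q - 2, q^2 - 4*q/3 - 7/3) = q + 1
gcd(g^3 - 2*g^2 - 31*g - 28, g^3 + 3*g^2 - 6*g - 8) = g^2 + 5*g + 4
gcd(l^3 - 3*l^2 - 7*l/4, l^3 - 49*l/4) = l^2 - 7*l/2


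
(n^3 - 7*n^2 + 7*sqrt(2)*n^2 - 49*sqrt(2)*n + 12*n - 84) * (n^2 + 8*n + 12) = n^5 + n^4 + 7*sqrt(2)*n^4 - 32*n^3 + 7*sqrt(2)*n^3 - 308*sqrt(2)*n^2 - 72*n^2 - 588*sqrt(2)*n - 528*n - 1008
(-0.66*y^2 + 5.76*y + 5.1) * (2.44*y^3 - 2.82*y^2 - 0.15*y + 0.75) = -1.6104*y^5 + 15.9156*y^4 - 3.7002*y^3 - 15.741*y^2 + 3.555*y + 3.825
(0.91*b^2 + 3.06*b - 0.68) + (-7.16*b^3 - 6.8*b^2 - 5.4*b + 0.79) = -7.16*b^3 - 5.89*b^2 - 2.34*b + 0.11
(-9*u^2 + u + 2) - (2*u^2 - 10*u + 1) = -11*u^2 + 11*u + 1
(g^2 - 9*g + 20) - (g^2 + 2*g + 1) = 19 - 11*g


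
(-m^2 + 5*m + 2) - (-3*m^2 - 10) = 2*m^2 + 5*m + 12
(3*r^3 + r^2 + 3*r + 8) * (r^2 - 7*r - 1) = 3*r^5 - 20*r^4 - 7*r^3 - 14*r^2 - 59*r - 8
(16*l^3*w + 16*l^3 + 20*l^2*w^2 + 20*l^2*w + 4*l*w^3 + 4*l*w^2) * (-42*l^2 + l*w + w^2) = -672*l^5*w - 672*l^5 - 824*l^4*w^2 - 824*l^4*w - 132*l^3*w^3 - 132*l^3*w^2 + 24*l^2*w^4 + 24*l^2*w^3 + 4*l*w^5 + 4*l*w^4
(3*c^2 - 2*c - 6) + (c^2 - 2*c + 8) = 4*c^2 - 4*c + 2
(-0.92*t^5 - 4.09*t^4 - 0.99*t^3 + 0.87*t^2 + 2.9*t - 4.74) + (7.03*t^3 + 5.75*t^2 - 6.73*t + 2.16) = -0.92*t^5 - 4.09*t^4 + 6.04*t^3 + 6.62*t^2 - 3.83*t - 2.58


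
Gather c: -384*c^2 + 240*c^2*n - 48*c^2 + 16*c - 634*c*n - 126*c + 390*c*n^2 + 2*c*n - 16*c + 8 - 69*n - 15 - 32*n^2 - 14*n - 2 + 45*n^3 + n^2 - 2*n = c^2*(240*n - 432) + c*(390*n^2 - 632*n - 126) + 45*n^3 - 31*n^2 - 85*n - 9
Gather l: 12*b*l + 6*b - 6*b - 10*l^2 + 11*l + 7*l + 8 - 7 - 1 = -10*l^2 + l*(12*b + 18)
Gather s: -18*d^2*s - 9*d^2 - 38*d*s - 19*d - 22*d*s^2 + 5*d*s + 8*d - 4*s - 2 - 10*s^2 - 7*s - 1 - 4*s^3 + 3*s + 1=-9*d^2 - 11*d - 4*s^3 + s^2*(-22*d - 10) + s*(-18*d^2 - 33*d - 8) - 2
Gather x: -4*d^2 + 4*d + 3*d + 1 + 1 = -4*d^2 + 7*d + 2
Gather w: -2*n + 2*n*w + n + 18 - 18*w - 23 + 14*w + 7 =-n + w*(2*n - 4) + 2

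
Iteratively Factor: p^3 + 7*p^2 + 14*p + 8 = (p + 1)*(p^2 + 6*p + 8) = (p + 1)*(p + 2)*(p + 4)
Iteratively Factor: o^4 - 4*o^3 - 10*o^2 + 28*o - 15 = (o + 3)*(o^3 - 7*o^2 + 11*o - 5) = (o - 1)*(o + 3)*(o^2 - 6*o + 5) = (o - 5)*(o - 1)*(o + 3)*(o - 1)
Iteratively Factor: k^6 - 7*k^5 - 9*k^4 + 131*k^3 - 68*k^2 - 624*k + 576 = (k + 3)*(k^5 - 10*k^4 + 21*k^3 + 68*k^2 - 272*k + 192) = (k - 1)*(k + 3)*(k^4 - 9*k^3 + 12*k^2 + 80*k - 192) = (k - 4)*(k - 1)*(k + 3)*(k^3 - 5*k^2 - 8*k + 48) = (k - 4)*(k - 1)*(k + 3)^2*(k^2 - 8*k + 16) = (k - 4)^2*(k - 1)*(k + 3)^2*(k - 4)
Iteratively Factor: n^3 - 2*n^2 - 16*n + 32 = (n - 4)*(n^2 + 2*n - 8) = (n - 4)*(n + 4)*(n - 2)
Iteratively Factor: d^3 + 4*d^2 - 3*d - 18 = (d - 2)*(d^2 + 6*d + 9) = (d - 2)*(d + 3)*(d + 3)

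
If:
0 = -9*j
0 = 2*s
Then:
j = 0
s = 0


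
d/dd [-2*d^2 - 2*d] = -4*d - 2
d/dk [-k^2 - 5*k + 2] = -2*k - 5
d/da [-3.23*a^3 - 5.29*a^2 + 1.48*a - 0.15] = -9.69*a^2 - 10.58*a + 1.48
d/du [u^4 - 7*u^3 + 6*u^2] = u*(4*u^2 - 21*u + 12)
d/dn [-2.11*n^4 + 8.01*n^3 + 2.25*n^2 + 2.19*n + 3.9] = -8.44*n^3 + 24.03*n^2 + 4.5*n + 2.19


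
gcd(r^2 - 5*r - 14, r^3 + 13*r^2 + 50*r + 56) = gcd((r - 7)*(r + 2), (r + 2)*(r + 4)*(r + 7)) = r + 2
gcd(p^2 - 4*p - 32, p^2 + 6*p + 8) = p + 4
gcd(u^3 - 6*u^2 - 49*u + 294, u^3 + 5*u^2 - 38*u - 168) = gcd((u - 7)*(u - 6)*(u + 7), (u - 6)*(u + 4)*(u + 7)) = u^2 + u - 42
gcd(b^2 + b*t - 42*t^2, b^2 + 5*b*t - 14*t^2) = b + 7*t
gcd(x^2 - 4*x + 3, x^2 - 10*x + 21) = x - 3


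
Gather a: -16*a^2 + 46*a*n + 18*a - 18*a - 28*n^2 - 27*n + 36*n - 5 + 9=-16*a^2 + 46*a*n - 28*n^2 + 9*n + 4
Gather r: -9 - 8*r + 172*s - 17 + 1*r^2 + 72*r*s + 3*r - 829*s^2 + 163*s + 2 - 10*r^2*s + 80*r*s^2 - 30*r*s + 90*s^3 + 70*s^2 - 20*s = r^2*(1 - 10*s) + r*(80*s^2 + 42*s - 5) + 90*s^3 - 759*s^2 + 315*s - 24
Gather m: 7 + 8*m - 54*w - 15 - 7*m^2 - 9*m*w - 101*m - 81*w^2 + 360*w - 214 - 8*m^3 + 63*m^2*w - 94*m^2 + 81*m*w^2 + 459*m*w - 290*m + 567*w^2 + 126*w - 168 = -8*m^3 + m^2*(63*w - 101) + m*(81*w^2 + 450*w - 383) + 486*w^2 + 432*w - 390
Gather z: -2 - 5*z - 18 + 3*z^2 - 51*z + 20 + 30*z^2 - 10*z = 33*z^2 - 66*z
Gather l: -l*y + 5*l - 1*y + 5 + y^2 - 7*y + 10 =l*(5 - y) + y^2 - 8*y + 15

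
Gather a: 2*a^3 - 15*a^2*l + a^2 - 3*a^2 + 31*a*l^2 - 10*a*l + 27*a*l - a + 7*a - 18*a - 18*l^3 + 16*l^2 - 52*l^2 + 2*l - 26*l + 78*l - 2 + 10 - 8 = 2*a^3 + a^2*(-15*l - 2) + a*(31*l^2 + 17*l - 12) - 18*l^3 - 36*l^2 + 54*l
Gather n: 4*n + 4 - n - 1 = 3*n + 3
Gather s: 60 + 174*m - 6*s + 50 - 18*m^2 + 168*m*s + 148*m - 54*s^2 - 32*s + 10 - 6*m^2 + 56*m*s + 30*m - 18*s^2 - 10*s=-24*m^2 + 352*m - 72*s^2 + s*(224*m - 48) + 120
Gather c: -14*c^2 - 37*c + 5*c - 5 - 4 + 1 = -14*c^2 - 32*c - 8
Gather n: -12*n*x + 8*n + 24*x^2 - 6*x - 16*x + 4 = n*(8 - 12*x) + 24*x^2 - 22*x + 4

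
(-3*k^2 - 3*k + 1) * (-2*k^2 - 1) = 6*k^4 + 6*k^3 + k^2 + 3*k - 1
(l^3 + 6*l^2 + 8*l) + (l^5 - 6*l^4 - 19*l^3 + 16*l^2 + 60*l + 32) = l^5 - 6*l^4 - 18*l^3 + 22*l^2 + 68*l + 32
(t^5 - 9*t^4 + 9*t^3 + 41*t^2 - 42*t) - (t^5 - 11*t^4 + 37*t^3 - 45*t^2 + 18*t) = 2*t^4 - 28*t^3 + 86*t^2 - 60*t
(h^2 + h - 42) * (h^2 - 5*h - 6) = h^4 - 4*h^3 - 53*h^2 + 204*h + 252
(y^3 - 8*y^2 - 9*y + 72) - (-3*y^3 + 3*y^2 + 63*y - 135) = 4*y^3 - 11*y^2 - 72*y + 207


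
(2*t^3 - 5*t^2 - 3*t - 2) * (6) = 12*t^3 - 30*t^2 - 18*t - 12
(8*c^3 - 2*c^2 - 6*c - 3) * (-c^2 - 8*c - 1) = -8*c^5 - 62*c^4 + 14*c^3 + 53*c^2 + 30*c + 3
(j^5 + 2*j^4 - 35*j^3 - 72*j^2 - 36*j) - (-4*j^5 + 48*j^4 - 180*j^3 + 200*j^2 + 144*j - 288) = 5*j^5 - 46*j^4 + 145*j^3 - 272*j^2 - 180*j + 288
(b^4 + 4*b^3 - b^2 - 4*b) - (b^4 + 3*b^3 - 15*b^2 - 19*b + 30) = b^3 + 14*b^2 + 15*b - 30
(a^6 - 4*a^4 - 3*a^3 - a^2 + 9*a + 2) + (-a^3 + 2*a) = a^6 - 4*a^4 - 4*a^3 - a^2 + 11*a + 2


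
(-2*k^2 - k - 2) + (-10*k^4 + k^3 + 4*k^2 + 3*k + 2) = -10*k^4 + k^3 + 2*k^2 + 2*k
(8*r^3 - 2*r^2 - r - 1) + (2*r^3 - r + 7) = 10*r^3 - 2*r^2 - 2*r + 6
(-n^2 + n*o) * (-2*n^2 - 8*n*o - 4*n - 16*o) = 2*n^4 + 6*n^3*o + 4*n^3 - 8*n^2*o^2 + 12*n^2*o - 16*n*o^2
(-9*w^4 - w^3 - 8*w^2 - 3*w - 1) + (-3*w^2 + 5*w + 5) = -9*w^4 - w^3 - 11*w^2 + 2*w + 4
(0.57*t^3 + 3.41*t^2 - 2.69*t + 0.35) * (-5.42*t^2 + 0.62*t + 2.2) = -3.0894*t^5 - 18.1288*t^4 + 17.948*t^3 + 3.9372*t^2 - 5.701*t + 0.77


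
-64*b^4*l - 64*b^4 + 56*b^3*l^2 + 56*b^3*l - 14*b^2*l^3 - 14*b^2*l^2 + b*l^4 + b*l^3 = (-8*b + l)*(-4*b + l)*(-2*b + l)*(b*l + b)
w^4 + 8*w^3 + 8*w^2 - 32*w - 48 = (w - 2)*(w + 2)^2*(w + 6)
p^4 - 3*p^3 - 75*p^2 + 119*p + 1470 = (p - 7)^2*(p + 5)*(p + 6)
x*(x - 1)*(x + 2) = x^3 + x^2 - 2*x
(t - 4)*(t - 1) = t^2 - 5*t + 4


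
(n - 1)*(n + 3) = n^2 + 2*n - 3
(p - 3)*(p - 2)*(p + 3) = p^3 - 2*p^2 - 9*p + 18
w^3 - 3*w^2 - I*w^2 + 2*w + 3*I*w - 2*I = (w - 2)*(w - 1)*(w - I)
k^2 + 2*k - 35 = (k - 5)*(k + 7)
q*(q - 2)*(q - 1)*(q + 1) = q^4 - 2*q^3 - q^2 + 2*q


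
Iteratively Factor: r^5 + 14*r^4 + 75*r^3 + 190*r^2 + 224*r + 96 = (r + 3)*(r^4 + 11*r^3 + 42*r^2 + 64*r + 32) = (r + 2)*(r + 3)*(r^3 + 9*r^2 + 24*r + 16) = (r + 1)*(r + 2)*(r + 3)*(r^2 + 8*r + 16) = (r + 1)*(r + 2)*(r + 3)*(r + 4)*(r + 4)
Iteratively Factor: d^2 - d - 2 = (d + 1)*(d - 2)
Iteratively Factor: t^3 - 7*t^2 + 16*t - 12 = (t - 3)*(t^2 - 4*t + 4) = (t - 3)*(t - 2)*(t - 2)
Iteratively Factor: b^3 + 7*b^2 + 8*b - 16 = (b - 1)*(b^2 + 8*b + 16) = (b - 1)*(b + 4)*(b + 4)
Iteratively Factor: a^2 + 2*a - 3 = (a - 1)*(a + 3)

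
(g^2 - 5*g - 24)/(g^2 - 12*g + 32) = (g + 3)/(g - 4)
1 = 1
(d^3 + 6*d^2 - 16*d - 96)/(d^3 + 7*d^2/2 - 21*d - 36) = 2*(d + 4)/(2*d + 3)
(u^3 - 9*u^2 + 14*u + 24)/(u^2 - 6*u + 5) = (u^3 - 9*u^2 + 14*u + 24)/(u^2 - 6*u + 5)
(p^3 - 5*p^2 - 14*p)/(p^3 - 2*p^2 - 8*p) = (p - 7)/(p - 4)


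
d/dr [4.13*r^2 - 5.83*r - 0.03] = 8.26*r - 5.83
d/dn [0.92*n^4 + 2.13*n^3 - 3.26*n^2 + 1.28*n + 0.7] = 3.68*n^3 + 6.39*n^2 - 6.52*n + 1.28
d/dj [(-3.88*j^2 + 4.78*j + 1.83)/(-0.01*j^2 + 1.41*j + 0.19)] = (-5.423*j^2 - 1.4378*j - 1.6721)/(0.0001*j^4 - 0.0282*j^3 + 1.9843*j^2 + 0.5358*j + 0.0361)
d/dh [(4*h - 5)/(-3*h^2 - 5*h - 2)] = 3*(4*h^2 - 10*h - 11)/(9*h^4 + 30*h^3 + 37*h^2 + 20*h + 4)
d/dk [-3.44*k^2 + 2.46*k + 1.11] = 2.46 - 6.88*k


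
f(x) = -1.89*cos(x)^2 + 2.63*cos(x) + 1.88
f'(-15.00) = 3.58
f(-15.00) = -1.21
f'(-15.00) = 3.58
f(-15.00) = -1.21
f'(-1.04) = 0.62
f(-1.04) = 2.73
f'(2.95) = -1.21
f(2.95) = -2.52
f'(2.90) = -1.51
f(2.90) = -2.46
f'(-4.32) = -3.77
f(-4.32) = 0.60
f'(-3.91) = -3.72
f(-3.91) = -0.99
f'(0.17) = 0.19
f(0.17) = 2.64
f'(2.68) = -2.68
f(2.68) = -1.99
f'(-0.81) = 0.02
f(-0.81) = 2.79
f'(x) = 3.78*sin(x)*cos(x) - 2.63*sin(x)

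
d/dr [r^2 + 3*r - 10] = 2*r + 3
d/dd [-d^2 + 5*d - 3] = 5 - 2*d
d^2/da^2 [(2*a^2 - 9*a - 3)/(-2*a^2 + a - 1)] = 8*(8*a^3 + 12*a^2 - 18*a + 1)/(8*a^6 - 12*a^5 + 18*a^4 - 13*a^3 + 9*a^2 - 3*a + 1)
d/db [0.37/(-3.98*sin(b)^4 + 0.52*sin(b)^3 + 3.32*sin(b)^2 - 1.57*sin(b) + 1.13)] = (5.8904*sin(b)^3 - 0.5772*sin(b)^2 - 2.4568*sin(b) + 0.5809)*cos(b)/(-3.98*sin(b)^4 + 0.52*sin(b)^3 + 3.32*sin(b)^2 - 1.57*sin(b) + 1.13)^2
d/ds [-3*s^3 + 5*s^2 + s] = -9*s^2 + 10*s + 1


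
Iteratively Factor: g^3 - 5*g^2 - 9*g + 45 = (g - 5)*(g^2 - 9) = (g - 5)*(g + 3)*(g - 3)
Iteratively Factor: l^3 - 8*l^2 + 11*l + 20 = (l + 1)*(l^2 - 9*l + 20) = (l - 4)*(l + 1)*(l - 5)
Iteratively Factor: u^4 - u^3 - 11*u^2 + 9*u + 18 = (u + 3)*(u^3 - 4*u^2 + u + 6) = (u - 3)*(u + 3)*(u^2 - u - 2) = (u - 3)*(u + 1)*(u + 3)*(u - 2)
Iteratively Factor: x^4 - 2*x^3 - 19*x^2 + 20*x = (x + 4)*(x^3 - 6*x^2 + 5*x) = (x - 5)*(x + 4)*(x^2 - x) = x*(x - 5)*(x + 4)*(x - 1)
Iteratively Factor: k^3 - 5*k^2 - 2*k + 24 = (k - 4)*(k^2 - k - 6) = (k - 4)*(k + 2)*(k - 3)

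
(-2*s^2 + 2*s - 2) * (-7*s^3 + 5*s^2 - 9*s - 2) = 14*s^5 - 24*s^4 + 42*s^3 - 24*s^2 + 14*s + 4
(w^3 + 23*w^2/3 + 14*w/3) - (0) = w^3 + 23*w^2/3 + 14*w/3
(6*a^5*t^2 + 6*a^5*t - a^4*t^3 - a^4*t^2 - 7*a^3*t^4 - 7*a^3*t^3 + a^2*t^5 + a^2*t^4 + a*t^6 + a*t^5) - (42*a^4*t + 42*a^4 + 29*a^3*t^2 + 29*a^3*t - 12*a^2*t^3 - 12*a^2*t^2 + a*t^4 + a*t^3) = 6*a^5*t^2 + 6*a^5*t - a^4*t^3 - a^4*t^2 - 42*a^4*t - 42*a^4 - 7*a^3*t^4 - 7*a^3*t^3 - 29*a^3*t^2 - 29*a^3*t + a^2*t^5 + a^2*t^4 + 12*a^2*t^3 + 12*a^2*t^2 + a*t^6 + a*t^5 - a*t^4 - a*t^3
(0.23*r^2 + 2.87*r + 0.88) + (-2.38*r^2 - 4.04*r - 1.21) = -2.15*r^2 - 1.17*r - 0.33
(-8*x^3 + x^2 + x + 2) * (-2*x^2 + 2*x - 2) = 16*x^5 - 18*x^4 + 16*x^3 - 4*x^2 + 2*x - 4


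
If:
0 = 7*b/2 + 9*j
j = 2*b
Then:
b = 0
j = 0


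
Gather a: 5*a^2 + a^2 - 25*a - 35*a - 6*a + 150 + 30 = 6*a^2 - 66*a + 180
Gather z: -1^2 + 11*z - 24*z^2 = -24*z^2 + 11*z - 1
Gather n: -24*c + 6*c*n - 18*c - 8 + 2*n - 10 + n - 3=-42*c + n*(6*c + 3) - 21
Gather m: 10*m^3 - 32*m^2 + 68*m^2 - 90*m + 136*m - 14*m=10*m^3 + 36*m^2 + 32*m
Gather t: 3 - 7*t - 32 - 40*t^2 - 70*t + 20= -40*t^2 - 77*t - 9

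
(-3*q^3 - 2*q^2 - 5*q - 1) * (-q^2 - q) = 3*q^5 + 5*q^4 + 7*q^3 + 6*q^2 + q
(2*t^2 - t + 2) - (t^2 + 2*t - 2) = t^2 - 3*t + 4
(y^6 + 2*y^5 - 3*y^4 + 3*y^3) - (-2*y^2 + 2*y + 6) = y^6 + 2*y^5 - 3*y^4 + 3*y^3 + 2*y^2 - 2*y - 6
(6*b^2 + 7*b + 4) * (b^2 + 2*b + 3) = 6*b^4 + 19*b^3 + 36*b^2 + 29*b + 12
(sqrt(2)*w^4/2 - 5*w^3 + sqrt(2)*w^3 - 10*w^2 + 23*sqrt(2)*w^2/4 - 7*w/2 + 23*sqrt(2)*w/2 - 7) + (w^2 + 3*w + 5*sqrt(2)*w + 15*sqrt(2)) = sqrt(2)*w^4/2 - 5*w^3 + sqrt(2)*w^3 - 9*w^2 + 23*sqrt(2)*w^2/4 - w/2 + 33*sqrt(2)*w/2 - 7 + 15*sqrt(2)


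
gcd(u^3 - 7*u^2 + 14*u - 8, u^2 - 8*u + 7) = u - 1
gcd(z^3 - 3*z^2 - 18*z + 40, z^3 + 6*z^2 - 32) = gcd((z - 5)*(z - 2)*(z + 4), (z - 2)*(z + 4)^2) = z^2 + 2*z - 8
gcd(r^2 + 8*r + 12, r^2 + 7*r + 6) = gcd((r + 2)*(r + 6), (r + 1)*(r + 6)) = r + 6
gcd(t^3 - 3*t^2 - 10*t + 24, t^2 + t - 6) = t^2 + t - 6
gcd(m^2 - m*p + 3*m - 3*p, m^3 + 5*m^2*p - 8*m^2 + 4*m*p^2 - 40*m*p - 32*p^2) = 1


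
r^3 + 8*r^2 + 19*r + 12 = (r + 1)*(r + 3)*(r + 4)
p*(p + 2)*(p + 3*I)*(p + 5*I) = p^4 + 2*p^3 + 8*I*p^3 - 15*p^2 + 16*I*p^2 - 30*p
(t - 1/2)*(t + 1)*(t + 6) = t^3 + 13*t^2/2 + 5*t/2 - 3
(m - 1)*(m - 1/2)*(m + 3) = m^3 + 3*m^2/2 - 4*m + 3/2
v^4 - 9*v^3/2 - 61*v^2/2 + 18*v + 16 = (v - 8)*(v - 1)*(v + 1/2)*(v + 4)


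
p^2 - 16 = (p - 4)*(p + 4)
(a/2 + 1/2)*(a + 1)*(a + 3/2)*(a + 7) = a^4/2 + 21*a^3/4 + 57*a^2/4 + 59*a/4 + 21/4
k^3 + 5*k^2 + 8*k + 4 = (k + 1)*(k + 2)^2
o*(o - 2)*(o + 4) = o^3 + 2*o^2 - 8*o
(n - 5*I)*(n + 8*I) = n^2 + 3*I*n + 40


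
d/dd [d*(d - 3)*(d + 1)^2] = 4*d^3 - 3*d^2 - 10*d - 3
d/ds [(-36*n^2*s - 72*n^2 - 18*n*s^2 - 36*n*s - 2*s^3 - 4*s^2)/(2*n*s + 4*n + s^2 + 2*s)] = 2*s*(-4*n - s)/(4*n^2 + 4*n*s + s^2)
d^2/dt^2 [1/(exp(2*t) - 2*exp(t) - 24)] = 2*((1 - 2*exp(t))*(-exp(2*t) + 2*exp(t) + 24) - 4*(1 - exp(t))^2*exp(t))*exp(t)/(-exp(2*t) + 2*exp(t) + 24)^3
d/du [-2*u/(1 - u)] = -2/(u - 1)^2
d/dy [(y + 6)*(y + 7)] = 2*y + 13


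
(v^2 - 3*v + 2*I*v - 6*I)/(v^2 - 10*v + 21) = (v + 2*I)/(v - 7)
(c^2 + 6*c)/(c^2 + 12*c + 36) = c/(c + 6)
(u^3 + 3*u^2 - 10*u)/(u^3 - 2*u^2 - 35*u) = (u - 2)/(u - 7)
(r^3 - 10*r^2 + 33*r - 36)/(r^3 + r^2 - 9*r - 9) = (r^2 - 7*r + 12)/(r^2 + 4*r + 3)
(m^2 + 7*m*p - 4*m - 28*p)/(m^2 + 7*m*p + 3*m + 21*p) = (m - 4)/(m + 3)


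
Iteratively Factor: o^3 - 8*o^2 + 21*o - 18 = (o - 3)*(o^2 - 5*o + 6) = (o - 3)^2*(o - 2)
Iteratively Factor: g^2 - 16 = (g - 4)*(g + 4)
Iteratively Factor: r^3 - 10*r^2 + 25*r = (r)*(r^2 - 10*r + 25) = r*(r - 5)*(r - 5)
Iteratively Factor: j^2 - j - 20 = (j + 4)*(j - 5)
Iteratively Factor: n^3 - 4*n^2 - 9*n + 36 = (n + 3)*(n^2 - 7*n + 12) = (n - 3)*(n + 3)*(n - 4)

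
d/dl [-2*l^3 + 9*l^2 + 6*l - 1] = -6*l^2 + 18*l + 6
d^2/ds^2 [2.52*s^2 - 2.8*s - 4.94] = 5.04000000000000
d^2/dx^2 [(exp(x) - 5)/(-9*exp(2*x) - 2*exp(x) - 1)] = (-81*exp(4*x) + 1638*exp(3*x) + 324*exp(2*x) - 158*exp(x) - 11)*exp(x)/(729*exp(6*x) + 486*exp(5*x) + 351*exp(4*x) + 116*exp(3*x) + 39*exp(2*x) + 6*exp(x) + 1)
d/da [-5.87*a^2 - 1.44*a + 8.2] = -11.74*a - 1.44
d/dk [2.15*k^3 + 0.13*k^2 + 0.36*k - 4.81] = 6.45*k^2 + 0.26*k + 0.36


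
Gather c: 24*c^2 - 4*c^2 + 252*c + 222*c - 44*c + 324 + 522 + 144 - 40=20*c^2 + 430*c + 950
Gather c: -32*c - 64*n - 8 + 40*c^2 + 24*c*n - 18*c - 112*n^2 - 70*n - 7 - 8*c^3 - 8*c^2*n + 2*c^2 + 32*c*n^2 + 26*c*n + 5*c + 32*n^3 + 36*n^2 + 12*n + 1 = -8*c^3 + c^2*(42 - 8*n) + c*(32*n^2 + 50*n - 45) + 32*n^3 - 76*n^2 - 122*n - 14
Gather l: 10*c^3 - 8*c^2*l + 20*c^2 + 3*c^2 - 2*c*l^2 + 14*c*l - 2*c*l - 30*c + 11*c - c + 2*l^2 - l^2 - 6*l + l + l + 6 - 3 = 10*c^3 + 23*c^2 - 20*c + l^2*(1 - 2*c) + l*(-8*c^2 + 12*c - 4) + 3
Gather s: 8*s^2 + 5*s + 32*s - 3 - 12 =8*s^2 + 37*s - 15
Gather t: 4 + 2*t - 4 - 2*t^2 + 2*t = -2*t^2 + 4*t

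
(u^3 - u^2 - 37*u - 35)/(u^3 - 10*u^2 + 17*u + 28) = (u + 5)/(u - 4)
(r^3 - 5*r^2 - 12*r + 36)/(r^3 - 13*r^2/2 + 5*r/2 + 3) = 2*(r^2 + r - 6)/(2*r^2 - r - 1)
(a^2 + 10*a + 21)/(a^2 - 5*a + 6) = (a^2 + 10*a + 21)/(a^2 - 5*a + 6)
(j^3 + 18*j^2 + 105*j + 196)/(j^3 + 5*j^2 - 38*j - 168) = (j + 7)/(j - 6)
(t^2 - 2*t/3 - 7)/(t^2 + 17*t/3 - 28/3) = (3*t^2 - 2*t - 21)/(3*t^2 + 17*t - 28)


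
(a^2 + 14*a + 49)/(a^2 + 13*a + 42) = (a + 7)/(a + 6)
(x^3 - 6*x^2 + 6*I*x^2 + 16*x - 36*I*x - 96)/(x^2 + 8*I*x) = x - 6 - 2*I + 12*I/x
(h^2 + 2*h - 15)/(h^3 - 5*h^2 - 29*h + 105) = 1/(h - 7)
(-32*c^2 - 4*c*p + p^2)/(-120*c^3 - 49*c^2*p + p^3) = (4*c + p)/(15*c^2 + 8*c*p + p^2)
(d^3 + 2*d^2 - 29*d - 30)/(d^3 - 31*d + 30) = (d + 1)/(d - 1)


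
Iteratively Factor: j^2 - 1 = (j - 1)*(j + 1)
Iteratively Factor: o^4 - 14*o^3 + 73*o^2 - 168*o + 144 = (o - 3)*(o^3 - 11*o^2 + 40*o - 48) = (o - 4)*(o - 3)*(o^2 - 7*o + 12) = (o - 4)^2*(o - 3)*(o - 3)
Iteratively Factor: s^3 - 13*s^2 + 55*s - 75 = (s - 3)*(s^2 - 10*s + 25) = (s - 5)*(s - 3)*(s - 5)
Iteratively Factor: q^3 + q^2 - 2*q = (q + 2)*(q^2 - q) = (q - 1)*(q + 2)*(q)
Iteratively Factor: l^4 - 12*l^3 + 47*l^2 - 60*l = (l - 3)*(l^3 - 9*l^2 + 20*l) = (l - 5)*(l - 3)*(l^2 - 4*l) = l*(l - 5)*(l - 3)*(l - 4)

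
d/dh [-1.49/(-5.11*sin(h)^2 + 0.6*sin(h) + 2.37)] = (0.894 - 15.2278*sin(h))*cos(h)/(-5.11*sin(h)^2 + 0.6*sin(h) + 2.37)^2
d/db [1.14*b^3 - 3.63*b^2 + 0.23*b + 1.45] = 3.42*b^2 - 7.26*b + 0.23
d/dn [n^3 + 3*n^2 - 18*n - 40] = 3*n^2 + 6*n - 18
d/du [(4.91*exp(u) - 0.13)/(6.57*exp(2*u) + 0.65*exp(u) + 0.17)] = (-32.2587*exp(2*u) + 1.7082*exp(u) + 0.9192)*exp(u)/(43.1649*exp(4*u) + 8.541*exp(3*u) + 2.6563*exp(2*u) + 0.221*exp(u) + 0.0289)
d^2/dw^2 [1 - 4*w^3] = -24*w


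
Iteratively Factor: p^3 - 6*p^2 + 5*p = (p - 5)*(p^2 - p) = p*(p - 5)*(p - 1)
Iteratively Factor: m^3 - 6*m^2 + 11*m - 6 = (m - 2)*(m^2 - 4*m + 3) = (m - 3)*(m - 2)*(m - 1)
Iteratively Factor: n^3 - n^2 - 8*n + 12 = (n - 2)*(n^2 + n - 6) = (n - 2)*(n + 3)*(n - 2)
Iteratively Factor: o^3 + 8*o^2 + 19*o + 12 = (o + 3)*(o^2 + 5*o + 4) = (o + 1)*(o + 3)*(o + 4)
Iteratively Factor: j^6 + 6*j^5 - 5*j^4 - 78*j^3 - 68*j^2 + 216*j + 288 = (j + 3)*(j^5 + 3*j^4 - 14*j^3 - 36*j^2 + 40*j + 96) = (j - 2)*(j + 3)*(j^4 + 5*j^3 - 4*j^2 - 44*j - 48) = (j - 2)*(j + 2)*(j + 3)*(j^3 + 3*j^2 - 10*j - 24) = (j - 3)*(j - 2)*(j + 2)*(j + 3)*(j^2 + 6*j + 8) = (j - 3)*(j - 2)*(j + 2)*(j + 3)*(j + 4)*(j + 2)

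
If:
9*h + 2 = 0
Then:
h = -2/9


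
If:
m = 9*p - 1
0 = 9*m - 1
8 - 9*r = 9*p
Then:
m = 1/9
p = 10/81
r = 62/81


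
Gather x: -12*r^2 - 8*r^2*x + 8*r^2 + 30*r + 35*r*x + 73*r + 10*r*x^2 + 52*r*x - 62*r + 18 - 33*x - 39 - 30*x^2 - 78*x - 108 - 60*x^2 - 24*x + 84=-4*r^2 + 41*r + x^2*(10*r - 90) + x*(-8*r^2 + 87*r - 135) - 45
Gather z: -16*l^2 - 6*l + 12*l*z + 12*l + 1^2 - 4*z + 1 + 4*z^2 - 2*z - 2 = -16*l^2 + 6*l + 4*z^2 + z*(12*l - 6)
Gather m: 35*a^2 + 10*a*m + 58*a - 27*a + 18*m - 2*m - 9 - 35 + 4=35*a^2 + 31*a + m*(10*a + 16) - 40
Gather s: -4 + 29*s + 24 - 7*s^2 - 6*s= -7*s^2 + 23*s + 20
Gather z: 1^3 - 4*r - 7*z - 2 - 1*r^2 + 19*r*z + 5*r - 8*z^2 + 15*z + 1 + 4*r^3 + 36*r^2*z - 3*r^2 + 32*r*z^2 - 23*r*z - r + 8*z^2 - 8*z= 4*r^3 - 4*r^2 + 32*r*z^2 + z*(36*r^2 - 4*r)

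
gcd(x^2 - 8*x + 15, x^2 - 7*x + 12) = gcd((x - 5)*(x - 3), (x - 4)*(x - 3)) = x - 3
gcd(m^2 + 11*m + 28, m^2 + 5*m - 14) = m + 7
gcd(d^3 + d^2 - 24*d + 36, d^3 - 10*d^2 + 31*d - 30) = d^2 - 5*d + 6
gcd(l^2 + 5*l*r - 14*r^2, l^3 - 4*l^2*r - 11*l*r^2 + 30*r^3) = -l + 2*r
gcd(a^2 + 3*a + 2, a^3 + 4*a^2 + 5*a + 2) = a^2 + 3*a + 2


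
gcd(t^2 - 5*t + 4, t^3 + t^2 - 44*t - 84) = 1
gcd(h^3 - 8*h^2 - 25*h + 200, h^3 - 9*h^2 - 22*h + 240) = h^2 - 3*h - 40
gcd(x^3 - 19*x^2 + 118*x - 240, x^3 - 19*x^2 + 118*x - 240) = x^3 - 19*x^2 + 118*x - 240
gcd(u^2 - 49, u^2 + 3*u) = 1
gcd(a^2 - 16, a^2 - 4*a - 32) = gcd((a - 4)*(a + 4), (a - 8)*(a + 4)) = a + 4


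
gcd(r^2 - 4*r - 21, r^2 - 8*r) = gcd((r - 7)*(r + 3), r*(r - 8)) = 1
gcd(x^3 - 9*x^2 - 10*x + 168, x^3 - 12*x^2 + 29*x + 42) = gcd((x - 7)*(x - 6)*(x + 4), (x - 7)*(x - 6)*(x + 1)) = x^2 - 13*x + 42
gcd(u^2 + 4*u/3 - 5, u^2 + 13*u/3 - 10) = u - 5/3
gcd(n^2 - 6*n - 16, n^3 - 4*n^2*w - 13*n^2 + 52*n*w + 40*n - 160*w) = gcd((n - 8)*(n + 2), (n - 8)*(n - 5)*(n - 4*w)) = n - 8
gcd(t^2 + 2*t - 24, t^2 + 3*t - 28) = t - 4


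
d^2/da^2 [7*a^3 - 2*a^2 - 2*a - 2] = 42*a - 4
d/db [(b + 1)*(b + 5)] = 2*b + 6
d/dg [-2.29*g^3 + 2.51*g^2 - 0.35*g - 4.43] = -6.87*g^2 + 5.02*g - 0.35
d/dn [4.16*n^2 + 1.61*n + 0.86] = 8.32*n + 1.61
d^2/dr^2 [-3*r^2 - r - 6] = -6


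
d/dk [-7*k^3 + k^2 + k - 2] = -21*k^2 + 2*k + 1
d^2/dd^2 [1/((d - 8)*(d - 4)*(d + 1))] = 2*(6*d^4 - 88*d^3 + 423*d^2 - 756*d + 752)/(d^9 - 33*d^8 + 423*d^7 - 2555*d^6 + 6348*d^5 + 2256*d^4 - 31168*d^3 + 4608*d^2 + 61440*d + 32768)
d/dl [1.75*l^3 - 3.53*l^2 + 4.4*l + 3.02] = 5.25*l^2 - 7.06*l + 4.4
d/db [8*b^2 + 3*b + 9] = 16*b + 3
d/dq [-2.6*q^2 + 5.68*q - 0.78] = 5.68 - 5.2*q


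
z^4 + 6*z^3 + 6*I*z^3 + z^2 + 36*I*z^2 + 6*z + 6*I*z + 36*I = (z + 6)*(z - I)*(z + I)*(z + 6*I)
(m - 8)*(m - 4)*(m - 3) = m^3 - 15*m^2 + 68*m - 96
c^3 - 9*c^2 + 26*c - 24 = (c - 4)*(c - 3)*(c - 2)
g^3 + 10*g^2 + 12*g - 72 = (g - 2)*(g + 6)^2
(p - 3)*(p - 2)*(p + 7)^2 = p^4 + 9*p^3 - 15*p^2 - 161*p + 294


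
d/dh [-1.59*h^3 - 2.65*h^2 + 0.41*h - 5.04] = -4.77*h^2 - 5.3*h + 0.41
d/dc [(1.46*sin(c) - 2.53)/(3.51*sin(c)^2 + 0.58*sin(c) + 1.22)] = (-5.1246*sin(c)^2 + 17.7606*sin(c) + 3.2486)*cos(c)/(12.3201*sin(c)^4 + 4.0716*sin(c)^3 + 8.9008*sin(c)^2 + 1.4152*sin(c) + 1.4884)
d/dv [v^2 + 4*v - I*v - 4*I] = 2*v + 4 - I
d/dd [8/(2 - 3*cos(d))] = -24*sin(d)/(3*cos(d) - 2)^2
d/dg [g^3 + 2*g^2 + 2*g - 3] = 3*g^2 + 4*g + 2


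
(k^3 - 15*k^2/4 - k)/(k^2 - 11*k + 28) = k*(4*k + 1)/(4*(k - 7))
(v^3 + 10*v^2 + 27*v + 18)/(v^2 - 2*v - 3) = (v^2 + 9*v + 18)/(v - 3)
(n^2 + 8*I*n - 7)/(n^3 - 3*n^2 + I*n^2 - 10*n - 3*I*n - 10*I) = (n + 7*I)/(n^2 - 3*n - 10)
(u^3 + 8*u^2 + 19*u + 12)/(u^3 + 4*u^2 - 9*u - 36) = (u + 1)/(u - 3)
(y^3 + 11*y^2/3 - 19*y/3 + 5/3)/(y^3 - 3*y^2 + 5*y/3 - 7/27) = 9*(y^2 + 4*y - 5)/(9*y^2 - 24*y + 7)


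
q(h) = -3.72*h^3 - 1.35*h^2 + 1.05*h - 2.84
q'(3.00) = -107.49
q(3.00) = -112.28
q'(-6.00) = -384.51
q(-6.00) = 745.78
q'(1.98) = -48.05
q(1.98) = -34.93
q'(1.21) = -18.56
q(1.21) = -10.14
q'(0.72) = -6.68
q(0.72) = -4.17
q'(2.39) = -69.15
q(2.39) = -58.83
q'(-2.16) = -45.19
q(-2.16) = 26.08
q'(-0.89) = -5.39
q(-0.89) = -2.22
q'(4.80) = -269.04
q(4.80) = -440.31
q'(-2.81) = -79.48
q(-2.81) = 66.09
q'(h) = -11.16*h^2 - 2.7*h + 1.05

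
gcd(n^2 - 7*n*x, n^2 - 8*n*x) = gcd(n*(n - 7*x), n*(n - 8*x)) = n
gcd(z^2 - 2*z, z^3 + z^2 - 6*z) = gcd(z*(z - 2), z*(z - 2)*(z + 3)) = z^2 - 2*z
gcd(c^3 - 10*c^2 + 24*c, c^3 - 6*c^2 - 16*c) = c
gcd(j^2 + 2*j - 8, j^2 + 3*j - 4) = j + 4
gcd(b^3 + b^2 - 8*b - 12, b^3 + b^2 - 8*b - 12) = b^3 + b^2 - 8*b - 12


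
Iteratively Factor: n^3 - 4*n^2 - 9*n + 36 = (n - 3)*(n^2 - n - 12) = (n - 4)*(n - 3)*(n + 3)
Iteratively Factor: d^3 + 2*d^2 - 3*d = (d)*(d^2 + 2*d - 3) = d*(d + 3)*(d - 1)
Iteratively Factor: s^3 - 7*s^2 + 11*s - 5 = (s - 5)*(s^2 - 2*s + 1) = (s - 5)*(s - 1)*(s - 1)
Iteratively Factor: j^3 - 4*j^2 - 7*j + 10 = (j + 2)*(j^2 - 6*j + 5) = (j - 1)*(j + 2)*(j - 5)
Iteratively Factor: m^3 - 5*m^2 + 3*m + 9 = (m + 1)*(m^2 - 6*m + 9) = (m - 3)*(m + 1)*(m - 3)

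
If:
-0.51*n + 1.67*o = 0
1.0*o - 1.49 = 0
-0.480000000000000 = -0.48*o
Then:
No Solution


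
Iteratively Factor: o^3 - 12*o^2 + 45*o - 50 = (o - 5)*(o^2 - 7*o + 10) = (o - 5)^2*(o - 2)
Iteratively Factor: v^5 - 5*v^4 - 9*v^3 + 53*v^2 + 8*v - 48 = (v - 4)*(v^4 - v^3 - 13*v^2 + v + 12) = (v - 4)*(v + 3)*(v^3 - 4*v^2 - v + 4) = (v - 4)^2*(v + 3)*(v^2 - 1) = (v - 4)^2*(v - 1)*(v + 3)*(v + 1)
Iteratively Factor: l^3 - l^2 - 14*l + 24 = (l + 4)*(l^2 - 5*l + 6) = (l - 2)*(l + 4)*(l - 3)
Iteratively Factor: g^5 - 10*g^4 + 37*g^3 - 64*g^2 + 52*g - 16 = (g - 1)*(g^4 - 9*g^3 + 28*g^2 - 36*g + 16) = (g - 2)*(g - 1)*(g^3 - 7*g^2 + 14*g - 8) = (g - 2)*(g - 1)^2*(g^2 - 6*g + 8) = (g - 2)^2*(g - 1)^2*(g - 4)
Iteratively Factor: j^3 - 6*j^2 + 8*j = (j - 2)*(j^2 - 4*j) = j*(j - 2)*(j - 4)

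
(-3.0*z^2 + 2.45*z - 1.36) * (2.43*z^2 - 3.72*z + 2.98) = -7.29*z^4 + 17.1135*z^3 - 21.3588*z^2 + 12.3602*z - 4.0528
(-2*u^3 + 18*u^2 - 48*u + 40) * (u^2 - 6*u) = -2*u^5 + 30*u^4 - 156*u^3 + 328*u^2 - 240*u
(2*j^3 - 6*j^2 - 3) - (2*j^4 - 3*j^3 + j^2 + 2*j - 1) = -2*j^4 + 5*j^3 - 7*j^2 - 2*j - 2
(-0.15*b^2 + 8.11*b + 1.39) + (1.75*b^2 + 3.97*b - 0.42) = 1.6*b^2 + 12.08*b + 0.97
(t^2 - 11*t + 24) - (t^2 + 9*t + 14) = 10 - 20*t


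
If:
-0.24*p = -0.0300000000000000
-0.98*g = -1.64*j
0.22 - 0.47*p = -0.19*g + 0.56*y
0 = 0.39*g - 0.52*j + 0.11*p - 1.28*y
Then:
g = -1.00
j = -0.60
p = 0.12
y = -0.05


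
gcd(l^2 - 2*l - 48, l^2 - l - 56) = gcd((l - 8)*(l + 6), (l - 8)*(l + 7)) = l - 8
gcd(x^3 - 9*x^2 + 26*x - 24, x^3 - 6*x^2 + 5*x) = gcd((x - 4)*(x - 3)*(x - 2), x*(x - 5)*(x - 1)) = 1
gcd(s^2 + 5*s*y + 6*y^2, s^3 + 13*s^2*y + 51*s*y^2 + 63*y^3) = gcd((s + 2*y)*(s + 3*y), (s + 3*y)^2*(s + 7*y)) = s + 3*y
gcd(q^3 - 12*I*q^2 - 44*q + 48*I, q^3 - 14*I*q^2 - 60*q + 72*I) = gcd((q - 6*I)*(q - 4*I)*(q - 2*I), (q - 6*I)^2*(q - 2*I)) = q^2 - 8*I*q - 12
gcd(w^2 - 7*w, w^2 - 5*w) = w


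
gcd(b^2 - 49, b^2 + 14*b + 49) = b + 7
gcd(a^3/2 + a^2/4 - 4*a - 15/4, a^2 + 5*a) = 1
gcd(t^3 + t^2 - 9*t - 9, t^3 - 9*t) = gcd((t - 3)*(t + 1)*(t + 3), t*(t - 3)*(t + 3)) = t^2 - 9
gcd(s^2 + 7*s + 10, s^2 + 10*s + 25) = s + 5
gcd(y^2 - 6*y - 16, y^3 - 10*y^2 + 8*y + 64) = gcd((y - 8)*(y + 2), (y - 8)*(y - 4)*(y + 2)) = y^2 - 6*y - 16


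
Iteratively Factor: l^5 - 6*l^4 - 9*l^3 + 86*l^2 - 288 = (l - 4)*(l^4 - 2*l^3 - 17*l^2 + 18*l + 72) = (l - 4)*(l - 3)*(l^3 + l^2 - 14*l - 24) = (l - 4)*(l - 3)*(l + 3)*(l^2 - 2*l - 8) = (l - 4)^2*(l - 3)*(l + 3)*(l + 2)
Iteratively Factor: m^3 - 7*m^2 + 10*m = (m - 2)*(m^2 - 5*m) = m*(m - 2)*(m - 5)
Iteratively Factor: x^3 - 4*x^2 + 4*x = (x - 2)*(x^2 - 2*x) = x*(x - 2)*(x - 2)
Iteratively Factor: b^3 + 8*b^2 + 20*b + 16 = (b + 2)*(b^2 + 6*b + 8) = (b + 2)*(b + 4)*(b + 2)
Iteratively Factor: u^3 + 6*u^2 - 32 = (u - 2)*(u^2 + 8*u + 16) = (u - 2)*(u + 4)*(u + 4)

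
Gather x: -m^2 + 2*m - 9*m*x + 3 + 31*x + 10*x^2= -m^2 + 2*m + 10*x^2 + x*(31 - 9*m) + 3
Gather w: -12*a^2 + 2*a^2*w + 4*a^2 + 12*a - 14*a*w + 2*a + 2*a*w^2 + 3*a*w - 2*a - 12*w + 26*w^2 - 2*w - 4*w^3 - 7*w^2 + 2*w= -8*a^2 + 12*a - 4*w^3 + w^2*(2*a + 19) + w*(2*a^2 - 11*a - 12)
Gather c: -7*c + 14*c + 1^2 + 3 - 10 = 7*c - 6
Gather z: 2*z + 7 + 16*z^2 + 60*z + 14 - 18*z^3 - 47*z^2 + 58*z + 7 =-18*z^3 - 31*z^2 + 120*z + 28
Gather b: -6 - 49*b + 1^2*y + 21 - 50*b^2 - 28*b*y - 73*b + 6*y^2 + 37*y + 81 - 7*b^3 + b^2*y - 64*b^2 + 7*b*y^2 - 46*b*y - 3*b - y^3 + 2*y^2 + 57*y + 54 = -7*b^3 + b^2*(y - 114) + b*(7*y^2 - 74*y - 125) - y^3 + 8*y^2 + 95*y + 150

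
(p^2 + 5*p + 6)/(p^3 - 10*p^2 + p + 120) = (p + 2)/(p^2 - 13*p + 40)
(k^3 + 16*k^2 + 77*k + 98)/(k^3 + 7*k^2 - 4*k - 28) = (k + 7)/(k - 2)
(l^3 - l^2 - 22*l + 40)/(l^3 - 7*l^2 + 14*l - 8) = (l + 5)/(l - 1)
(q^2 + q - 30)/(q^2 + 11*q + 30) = (q - 5)/(q + 5)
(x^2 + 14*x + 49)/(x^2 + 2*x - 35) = (x + 7)/(x - 5)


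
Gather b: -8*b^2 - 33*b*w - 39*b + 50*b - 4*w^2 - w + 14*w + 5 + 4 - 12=-8*b^2 + b*(11 - 33*w) - 4*w^2 + 13*w - 3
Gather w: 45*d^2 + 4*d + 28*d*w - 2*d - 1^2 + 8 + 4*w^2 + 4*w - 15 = 45*d^2 + 2*d + 4*w^2 + w*(28*d + 4) - 8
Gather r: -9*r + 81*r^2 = 81*r^2 - 9*r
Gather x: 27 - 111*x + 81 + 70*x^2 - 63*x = 70*x^2 - 174*x + 108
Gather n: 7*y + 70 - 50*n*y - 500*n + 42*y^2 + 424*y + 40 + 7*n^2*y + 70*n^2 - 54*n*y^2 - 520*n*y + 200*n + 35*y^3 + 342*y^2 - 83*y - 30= n^2*(7*y + 70) + n*(-54*y^2 - 570*y - 300) + 35*y^3 + 384*y^2 + 348*y + 80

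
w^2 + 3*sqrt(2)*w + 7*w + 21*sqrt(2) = (w + 7)*(w + 3*sqrt(2))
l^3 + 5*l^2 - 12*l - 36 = (l - 3)*(l + 2)*(l + 6)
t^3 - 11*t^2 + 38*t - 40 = (t - 5)*(t - 4)*(t - 2)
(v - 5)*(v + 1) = v^2 - 4*v - 5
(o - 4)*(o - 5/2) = o^2 - 13*o/2 + 10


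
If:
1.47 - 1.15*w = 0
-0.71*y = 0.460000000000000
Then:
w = 1.28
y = -0.65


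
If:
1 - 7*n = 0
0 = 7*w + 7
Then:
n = 1/7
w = -1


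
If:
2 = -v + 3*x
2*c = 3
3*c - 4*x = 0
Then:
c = 3/2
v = 11/8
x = 9/8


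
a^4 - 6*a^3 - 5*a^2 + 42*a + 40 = (a - 5)*(a - 4)*(a + 1)*(a + 2)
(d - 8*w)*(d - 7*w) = d^2 - 15*d*w + 56*w^2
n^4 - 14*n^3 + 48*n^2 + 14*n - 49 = (n - 7)^2*(n - 1)*(n + 1)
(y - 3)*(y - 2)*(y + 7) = y^3 + 2*y^2 - 29*y + 42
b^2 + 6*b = b*(b + 6)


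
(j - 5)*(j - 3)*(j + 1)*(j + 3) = j^4 - 4*j^3 - 14*j^2 + 36*j + 45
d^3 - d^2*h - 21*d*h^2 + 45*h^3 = (d - 3*h)^2*(d + 5*h)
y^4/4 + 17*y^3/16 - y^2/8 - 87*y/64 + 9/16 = (y/4 + 1)*(y - 3/4)*(y - 1/2)*(y + 3/2)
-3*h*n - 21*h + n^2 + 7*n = (-3*h + n)*(n + 7)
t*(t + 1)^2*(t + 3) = t^4 + 5*t^3 + 7*t^2 + 3*t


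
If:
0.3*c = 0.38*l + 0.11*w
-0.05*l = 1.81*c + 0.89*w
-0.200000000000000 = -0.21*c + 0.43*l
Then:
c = -0.51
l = -0.71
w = 1.08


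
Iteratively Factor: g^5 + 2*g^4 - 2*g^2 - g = (g)*(g^4 + 2*g^3 - 2*g - 1) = g*(g + 1)*(g^3 + g^2 - g - 1) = g*(g - 1)*(g + 1)*(g^2 + 2*g + 1) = g*(g - 1)*(g + 1)^2*(g + 1)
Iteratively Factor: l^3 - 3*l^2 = (l)*(l^2 - 3*l) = l*(l - 3)*(l)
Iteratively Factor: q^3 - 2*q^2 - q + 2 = (q + 1)*(q^2 - 3*q + 2) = (q - 1)*(q + 1)*(q - 2)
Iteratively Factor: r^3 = (r)*(r^2) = r^2*(r)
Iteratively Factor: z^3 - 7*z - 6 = (z - 3)*(z^2 + 3*z + 2) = (z - 3)*(z + 2)*(z + 1)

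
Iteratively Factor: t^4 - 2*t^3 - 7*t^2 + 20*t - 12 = (t + 3)*(t^3 - 5*t^2 + 8*t - 4) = (t - 2)*(t + 3)*(t^2 - 3*t + 2) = (t - 2)^2*(t + 3)*(t - 1)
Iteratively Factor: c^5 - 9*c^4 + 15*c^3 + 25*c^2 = (c)*(c^4 - 9*c^3 + 15*c^2 + 25*c) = c*(c + 1)*(c^3 - 10*c^2 + 25*c) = c*(c - 5)*(c + 1)*(c^2 - 5*c) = c*(c - 5)^2*(c + 1)*(c)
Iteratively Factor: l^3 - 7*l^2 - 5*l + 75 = (l - 5)*(l^2 - 2*l - 15) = (l - 5)^2*(l + 3)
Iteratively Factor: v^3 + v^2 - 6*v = (v + 3)*(v^2 - 2*v) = v*(v + 3)*(v - 2)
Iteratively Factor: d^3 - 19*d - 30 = (d + 3)*(d^2 - 3*d - 10) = (d - 5)*(d + 3)*(d + 2)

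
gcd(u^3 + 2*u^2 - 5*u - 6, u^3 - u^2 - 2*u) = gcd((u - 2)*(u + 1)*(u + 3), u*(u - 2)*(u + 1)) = u^2 - u - 2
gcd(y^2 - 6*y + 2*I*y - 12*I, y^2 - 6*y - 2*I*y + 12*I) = y - 6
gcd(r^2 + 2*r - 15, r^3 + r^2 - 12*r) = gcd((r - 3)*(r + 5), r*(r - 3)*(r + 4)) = r - 3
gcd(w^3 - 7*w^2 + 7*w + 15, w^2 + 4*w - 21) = w - 3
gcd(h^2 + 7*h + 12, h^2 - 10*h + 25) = 1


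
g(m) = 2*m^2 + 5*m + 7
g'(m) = 4*m + 5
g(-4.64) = 26.86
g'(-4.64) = -13.56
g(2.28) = 28.80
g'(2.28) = 14.12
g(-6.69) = 63.06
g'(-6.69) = -21.76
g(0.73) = 11.72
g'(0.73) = 7.92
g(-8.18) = 99.92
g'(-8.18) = -27.72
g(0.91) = 13.21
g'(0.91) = 8.64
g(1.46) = 18.56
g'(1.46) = 10.84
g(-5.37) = 37.82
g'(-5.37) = -16.48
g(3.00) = 40.00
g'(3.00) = 17.00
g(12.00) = 355.00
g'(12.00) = 53.00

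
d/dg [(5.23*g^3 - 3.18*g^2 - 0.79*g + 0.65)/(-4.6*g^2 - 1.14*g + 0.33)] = (-24.058*g^4 - 11.9244*g^3 + 5.1689*g^2 + 3.8812*g + 0.4803)/(21.16*g^4 + 10.488*g^3 - 1.7364*g^2 - 0.7524*g + 0.1089)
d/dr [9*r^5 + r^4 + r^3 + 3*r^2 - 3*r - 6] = 45*r^4 + 4*r^3 + 3*r^2 + 6*r - 3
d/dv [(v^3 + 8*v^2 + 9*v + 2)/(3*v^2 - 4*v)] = (3*v^4 - 8*v^3 - 59*v^2 - 12*v + 8)/(v^2*(9*v^2 - 24*v + 16))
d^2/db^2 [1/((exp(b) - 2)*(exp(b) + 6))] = 4*(exp(3*b) + 3*exp(2*b) + 16*exp(b) + 12)*exp(b)/(exp(6*b) + 12*exp(5*b) + 12*exp(4*b) - 224*exp(3*b) - 144*exp(2*b) + 1728*exp(b) - 1728)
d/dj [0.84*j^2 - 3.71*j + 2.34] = 1.68*j - 3.71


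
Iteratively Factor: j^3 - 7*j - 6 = (j - 3)*(j^2 + 3*j + 2) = (j - 3)*(j + 2)*(j + 1)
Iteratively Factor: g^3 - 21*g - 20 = (g + 1)*(g^2 - g - 20) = (g - 5)*(g + 1)*(g + 4)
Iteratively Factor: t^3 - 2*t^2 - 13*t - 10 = (t + 1)*(t^2 - 3*t - 10) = (t - 5)*(t + 1)*(t + 2)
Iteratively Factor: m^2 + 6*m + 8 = (m + 2)*(m + 4)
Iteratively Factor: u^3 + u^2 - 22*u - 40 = (u - 5)*(u^2 + 6*u + 8) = (u - 5)*(u + 2)*(u + 4)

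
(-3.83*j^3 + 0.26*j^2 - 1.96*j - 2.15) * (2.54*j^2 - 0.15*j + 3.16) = -9.7282*j^5 + 1.2349*j^4 - 17.1202*j^3 - 4.3454*j^2 - 5.8711*j - 6.794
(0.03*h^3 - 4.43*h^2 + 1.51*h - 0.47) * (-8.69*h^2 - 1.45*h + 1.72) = -0.2607*h^5 + 38.4532*h^4 - 6.6468*h^3 - 5.7248*h^2 + 3.2787*h - 0.8084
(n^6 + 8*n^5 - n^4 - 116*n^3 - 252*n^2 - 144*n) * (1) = n^6 + 8*n^5 - n^4 - 116*n^3 - 252*n^2 - 144*n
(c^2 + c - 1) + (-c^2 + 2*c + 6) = 3*c + 5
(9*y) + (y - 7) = 10*y - 7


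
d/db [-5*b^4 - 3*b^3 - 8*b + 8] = -20*b^3 - 9*b^2 - 8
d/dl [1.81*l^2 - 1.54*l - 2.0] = 3.62*l - 1.54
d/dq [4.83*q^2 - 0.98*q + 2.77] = 9.66*q - 0.98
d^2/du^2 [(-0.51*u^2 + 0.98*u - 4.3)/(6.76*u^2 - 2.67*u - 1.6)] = (71.157112*u^3 - 1212.09504*u^2 + 529.26744*u - 165.31046)/(308.915776*u^6 - 366.037776*u^5 - 74.774388*u^4 + 154.238157*u^3 + 17.69808*u^2 - 20.5056*u - 4.096)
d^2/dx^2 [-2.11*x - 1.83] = 0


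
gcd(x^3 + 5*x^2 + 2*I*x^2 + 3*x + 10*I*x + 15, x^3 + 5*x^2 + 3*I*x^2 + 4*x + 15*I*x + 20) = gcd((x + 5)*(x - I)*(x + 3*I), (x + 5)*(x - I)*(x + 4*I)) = x^2 + x*(5 - I) - 5*I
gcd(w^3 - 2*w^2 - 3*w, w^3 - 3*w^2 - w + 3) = w^2 - 2*w - 3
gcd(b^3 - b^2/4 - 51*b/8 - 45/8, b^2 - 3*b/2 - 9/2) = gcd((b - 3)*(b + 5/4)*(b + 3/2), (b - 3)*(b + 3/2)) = b^2 - 3*b/2 - 9/2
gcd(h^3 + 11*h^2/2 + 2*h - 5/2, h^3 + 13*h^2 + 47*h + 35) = h^2 + 6*h + 5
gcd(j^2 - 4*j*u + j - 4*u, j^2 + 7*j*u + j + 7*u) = j + 1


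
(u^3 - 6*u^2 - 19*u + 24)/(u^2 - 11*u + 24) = (u^2 + 2*u - 3)/(u - 3)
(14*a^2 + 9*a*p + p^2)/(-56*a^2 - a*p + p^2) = (2*a + p)/(-8*a + p)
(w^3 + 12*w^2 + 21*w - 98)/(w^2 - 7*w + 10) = (w^2 + 14*w + 49)/(w - 5)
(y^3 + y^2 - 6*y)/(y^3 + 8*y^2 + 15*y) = (y - 2)/(y + 5)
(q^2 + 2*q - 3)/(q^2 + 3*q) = (q - 1)/q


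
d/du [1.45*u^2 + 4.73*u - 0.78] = 2.9*u + 4.73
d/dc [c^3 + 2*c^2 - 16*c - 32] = 3*c^2 + 4*c - 16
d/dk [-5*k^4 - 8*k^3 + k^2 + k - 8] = -20*k^3 - 24*k^2 + 2*k + 1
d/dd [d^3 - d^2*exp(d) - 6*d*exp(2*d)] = -d^2*exp(d) + 3*d^2 - 12*d*exp(2*d) - 2*d*exp(d) - 6*exp(2*d)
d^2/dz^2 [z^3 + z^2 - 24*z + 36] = 6*z + 2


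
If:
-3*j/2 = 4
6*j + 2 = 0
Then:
No Solution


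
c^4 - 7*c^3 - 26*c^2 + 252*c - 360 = (c - 6)*(c - 5)*(c - 2)*(c + 6)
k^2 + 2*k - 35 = (k - 5)*(k + 7)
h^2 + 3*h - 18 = (h - 3)*(h + 6)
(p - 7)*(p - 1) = p^2 - 8*p + 7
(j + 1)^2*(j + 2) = j^3 + 4*j^2 + 5*j + 2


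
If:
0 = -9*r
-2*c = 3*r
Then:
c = 0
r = 0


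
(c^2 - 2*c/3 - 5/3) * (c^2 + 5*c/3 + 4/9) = c^4 + c^3 - 7*c^2/3 - 83*c/27 - 20/27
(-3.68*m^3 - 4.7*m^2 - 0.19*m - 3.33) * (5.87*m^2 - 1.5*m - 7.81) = -21.6016*m^5 - 22.069*m^4 + 34.6755*m^3 + 17.4449*m^2 + 6.4789*m + 26.0073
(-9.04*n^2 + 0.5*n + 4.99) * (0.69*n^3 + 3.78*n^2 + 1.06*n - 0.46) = -6.2376*n^5 - 33.8262*n^4 - 4.2493*n^3 + 23.5506*n^2 + 5.0594*n - 2.2954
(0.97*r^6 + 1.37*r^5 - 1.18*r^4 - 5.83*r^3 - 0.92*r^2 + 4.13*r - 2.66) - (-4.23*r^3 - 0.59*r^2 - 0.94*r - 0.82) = 0.97*r^6 + 1.37*r^5 - 1.18*r^4 - 1.6*r^3 - 0.33*r^2 + 5.07*r - 1.84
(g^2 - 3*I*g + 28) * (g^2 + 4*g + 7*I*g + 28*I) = g^4 + 4*g^3 + 4*I*g^3 + 49*g^2 + 16*I*g^2 + 196*g + 196*I*g + 784*I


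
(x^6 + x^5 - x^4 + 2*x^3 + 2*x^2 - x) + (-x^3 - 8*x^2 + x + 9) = x^6 + x^5 - x^4 + x^3 - 6*x^2 + 9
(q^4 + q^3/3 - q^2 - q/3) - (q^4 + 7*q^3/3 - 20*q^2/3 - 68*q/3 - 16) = -2*q^3 + 17*q^2/3 + 67*q/3 + 16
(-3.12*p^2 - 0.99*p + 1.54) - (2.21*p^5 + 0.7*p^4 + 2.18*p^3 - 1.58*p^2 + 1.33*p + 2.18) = -2.21*p^5 - 0.7*p^4 - 2.18*p^3 - 1.54*p^2 - 2.32*p - 0.64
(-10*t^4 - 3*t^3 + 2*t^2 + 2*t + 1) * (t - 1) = -10*t^5 + 7*t^4 + 5*t^3 - t - 1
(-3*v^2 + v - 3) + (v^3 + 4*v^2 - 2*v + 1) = v^3 + v^2 - v - 2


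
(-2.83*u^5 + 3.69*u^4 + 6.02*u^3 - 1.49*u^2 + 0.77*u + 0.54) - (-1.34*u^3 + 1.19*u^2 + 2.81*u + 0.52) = -2.83*u^5 + 3.69*u^4 + 7.36*u^3 - 2.68*u^2 - 2.04*u + 0.02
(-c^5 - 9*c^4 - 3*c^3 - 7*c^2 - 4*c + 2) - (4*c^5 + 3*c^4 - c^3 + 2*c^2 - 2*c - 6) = -5*c^5 - 12*c^4 - 2*c^3 - 9*c^2 - 2*c + 8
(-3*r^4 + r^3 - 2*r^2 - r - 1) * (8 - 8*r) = 24*r^5 - 32*r^4 + 24*r^3 - 8*r^2 - 8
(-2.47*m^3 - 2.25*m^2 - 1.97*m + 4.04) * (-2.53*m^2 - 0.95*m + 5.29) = 6.2491*m^5 + 8.039*m^4 - 5.9447*m^3 - 20.2522*m^2 - 14.2593*m + 21.3716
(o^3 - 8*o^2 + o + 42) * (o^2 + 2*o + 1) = o^5 - 6*o^4 - 14*o^3 + 36*o^2 + 85*o + 42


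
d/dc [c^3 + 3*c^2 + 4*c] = 3*c^2 + 6*c + 4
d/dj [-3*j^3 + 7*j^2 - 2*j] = -9*j^2 + 14*j - 2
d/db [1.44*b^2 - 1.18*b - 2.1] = 2.88*b - 1.18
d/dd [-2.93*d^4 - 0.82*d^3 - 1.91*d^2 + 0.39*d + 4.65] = -11.72*d^3 - 2.46*d^2 - 3.82*d + 0.39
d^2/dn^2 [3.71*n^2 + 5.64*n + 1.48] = 7.42000000000000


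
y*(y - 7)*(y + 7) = y^3 - 49*y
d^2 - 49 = (d - 7)*(d + 7)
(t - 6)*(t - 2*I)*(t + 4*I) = t^3 - 6*t^2 + 2*I*t^2 + 8*t - 12*I*t - 48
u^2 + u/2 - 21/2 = (u - 3)*(u + 7/2)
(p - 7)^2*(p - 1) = p^3 - 15*p^2 + 63*p - 49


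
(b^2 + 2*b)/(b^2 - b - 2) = b*(b + 2)/(b^2 - b - 2)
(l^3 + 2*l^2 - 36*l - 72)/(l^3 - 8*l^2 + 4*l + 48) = (l + 6)/(l - 4)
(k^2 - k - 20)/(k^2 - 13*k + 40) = (k + 4)/(k - 8)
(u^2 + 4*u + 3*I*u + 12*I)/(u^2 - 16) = (u + 3*I)/(u - 4)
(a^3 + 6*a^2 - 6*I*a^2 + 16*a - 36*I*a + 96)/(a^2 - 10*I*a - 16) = (a^2 + 2*a*(3 + I) + 12*I)/(a - 2*I)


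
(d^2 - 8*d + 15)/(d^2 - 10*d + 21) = (d - 5)/(d - 7)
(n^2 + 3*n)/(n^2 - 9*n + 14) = n*(n + 3)/(n^2 - 9*n + 14)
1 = 1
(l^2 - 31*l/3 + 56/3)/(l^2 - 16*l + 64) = (l - 7/3)/(l - 8)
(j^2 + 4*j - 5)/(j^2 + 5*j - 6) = (j + 5)/(j + 6)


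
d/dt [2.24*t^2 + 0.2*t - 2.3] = 4.48*t + 0.2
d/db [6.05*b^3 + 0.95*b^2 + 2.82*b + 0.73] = 18.15*b^2 + 1.9*b + 2.82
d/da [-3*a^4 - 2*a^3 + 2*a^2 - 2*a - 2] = -12*a^3 - 6*a^2 + 4*a - 2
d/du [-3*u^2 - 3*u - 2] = -6*u - 3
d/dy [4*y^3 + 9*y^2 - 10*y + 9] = 12*y^2 + 18*y - 10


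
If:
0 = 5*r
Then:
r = 0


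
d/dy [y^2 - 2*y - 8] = 2*y - 2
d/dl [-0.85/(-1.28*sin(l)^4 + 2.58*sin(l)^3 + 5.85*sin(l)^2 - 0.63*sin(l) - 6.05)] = (-4.352*sin(l)^3 + 6.579*sin(l)^2 + 9.945*sin(l) - 0.5355)*cos(l)/(1.28*sin(l)^4 - 2.58*sin(l)^3 - 5.85*sin(l)^2 + 0.63*sin(l) + 6.05)^2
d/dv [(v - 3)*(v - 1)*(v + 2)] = 3*v^2 - 4*v - 5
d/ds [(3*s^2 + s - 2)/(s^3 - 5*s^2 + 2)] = (-s*(3*s - 10)*(3*s^2 + s - 2) + (6*s + 1)*(s^3 - 5*s^2 + 2))/(s^3 - 5*s^2 + 2)^2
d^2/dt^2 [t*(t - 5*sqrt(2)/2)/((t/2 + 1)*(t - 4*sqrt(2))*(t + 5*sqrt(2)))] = 2*(2*t^6 - 15*sqrt(2)*t^5 - 42*sqrt(2)*t^4 + 210*t^4 - 158*sqrt(2)*t^3 + 1252*t^3 - 1920*sqrt(2)*t^2 + 960*t^2 - 2400*sqrt(2)*t - 2400*t + 11200 + 16000*sqrt(2))/(t^9 + 3*sqrt(2)*t^8 + 6*t^8 - 102*t^7 + 18*sqrt(2)*t^7 - 676*t^6 - 202*sqrt(2)*t^6 - 1404*sqrt(2)*t^5 + 3192*t^5 + 1944*sqrt(2)*t^4 + 26448*t^4 - 9280*t^3 + 26896*sqrt(2)*t^3 - 347520*t^2 + 57600*sqrt(2)*t^2 - 768000*t + 38400*sqrt(2)*t - 512000)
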